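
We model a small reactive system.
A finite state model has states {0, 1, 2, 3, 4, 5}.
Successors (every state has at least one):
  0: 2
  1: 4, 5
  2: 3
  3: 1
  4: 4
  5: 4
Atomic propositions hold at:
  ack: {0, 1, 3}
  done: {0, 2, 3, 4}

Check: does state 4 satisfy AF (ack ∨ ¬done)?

Sat(¬done) = {1, 5}
Sat(ack ∨ ¬done) = {0, 1, 3, 5}
AF (ack ∨ ¬done): least fixpoint, start Z0 = {0, 1, 3, 5}, add states with every successor in Z. Z1 = {0, 1, 2, 3, 5}; fixed.
Sat(AF (ack ∨ ¬done)) = {0, 1, 2, 3, 5}
4 ∉ Sat(AF (ack ∨ ¬done)) = {0, 1, 2, 3, 5}, so the formula does not hold at 4.

No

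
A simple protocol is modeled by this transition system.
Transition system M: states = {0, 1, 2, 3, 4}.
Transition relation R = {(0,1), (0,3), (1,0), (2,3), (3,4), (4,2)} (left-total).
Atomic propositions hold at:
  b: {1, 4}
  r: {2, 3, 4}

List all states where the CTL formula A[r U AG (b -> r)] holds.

{2, 3, 4}

Sat(b -> r) = {0, 2, 3, 4}
AG (b -> r): greatest fixpoint, start Z0 = {0, 2, 3, 4}, keep only states in Sat with every successor in Z. Z1 = {2, 3, 4}; fixed.
Sat(AG (b -> r)) = {2, 3, 4}
A[r U AG (b -> r)]: least fixpoint, start Z0 = Sat(AG (b -> r)) = {2, 3, 4}, add states in Sat(r) with every successor in Z. Already a fixed point.
Sat(A[r U AG (b -> r)]) = {2, 3, 4}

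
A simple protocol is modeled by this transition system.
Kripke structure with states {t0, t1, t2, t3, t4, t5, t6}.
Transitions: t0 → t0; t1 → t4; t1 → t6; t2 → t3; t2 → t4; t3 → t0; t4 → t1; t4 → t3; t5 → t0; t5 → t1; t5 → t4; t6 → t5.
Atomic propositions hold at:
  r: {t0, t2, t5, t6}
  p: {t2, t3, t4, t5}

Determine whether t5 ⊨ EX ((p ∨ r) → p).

Sat(p ∨ r) = {t0, t2, t3, t4, t5, t6}
Sat((p ∨ r) → p) = {t1, t2, t3, t4, t5}
Sat(EX ((p ∨ r) → p)) = {s : some successor in {t1, t2, t3, t4, t5}} = {t1, t2, t4, t5, t6}
t5 ∈ Sat(EX ((p ∨ r) → p)) = {t1, t2, t4, t5, t6}, so the formula holds at t5.

Yes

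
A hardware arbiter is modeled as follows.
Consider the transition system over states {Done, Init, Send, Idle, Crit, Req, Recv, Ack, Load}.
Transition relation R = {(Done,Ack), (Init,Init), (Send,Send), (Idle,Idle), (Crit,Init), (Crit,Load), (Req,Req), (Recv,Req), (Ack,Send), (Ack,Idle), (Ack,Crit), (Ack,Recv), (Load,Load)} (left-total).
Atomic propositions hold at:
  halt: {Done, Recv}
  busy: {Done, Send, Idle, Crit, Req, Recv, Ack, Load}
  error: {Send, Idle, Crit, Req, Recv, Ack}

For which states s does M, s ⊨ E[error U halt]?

E[error U halt]: least fixpoint, start Z0 = Sat(halt) = {Done, Recv}, add states in Sat(error) with some successor in Z. Z1 = {Done, Recv, Ack}; fixed.
Sat(E[error U halt]) = {Done, Recv, Ack}

{Done, Recv, Ack}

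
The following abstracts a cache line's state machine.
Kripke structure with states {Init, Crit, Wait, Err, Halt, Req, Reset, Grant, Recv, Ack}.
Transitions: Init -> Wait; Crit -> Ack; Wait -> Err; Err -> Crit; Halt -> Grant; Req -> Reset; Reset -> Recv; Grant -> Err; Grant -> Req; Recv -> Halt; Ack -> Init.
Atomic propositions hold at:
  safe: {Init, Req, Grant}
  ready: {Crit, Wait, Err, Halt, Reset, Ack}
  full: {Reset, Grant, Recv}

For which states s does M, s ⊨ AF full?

{Halt, Req, Reset, Grant, Recv}

AF full: least fixpoint, start Z0 = {Reset, Grant, Recv}, add states with every successor in Z. Z1 = {Halt, Req, Reset, Grant, Recv}; fixed.
Sat(AF full) = {Halt, Req, Reset, Grant, Recv}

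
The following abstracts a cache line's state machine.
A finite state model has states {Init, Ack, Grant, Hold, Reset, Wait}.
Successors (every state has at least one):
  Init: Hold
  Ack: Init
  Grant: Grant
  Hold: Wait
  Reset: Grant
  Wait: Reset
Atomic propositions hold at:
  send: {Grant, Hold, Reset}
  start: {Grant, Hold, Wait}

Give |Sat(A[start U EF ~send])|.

Sat(~send) = {Init, Ack, Wait}
EF ~send: least fixpoint, start Z0 = {Init, Ack, Wait}, add states with some successor in Z. Z1 = {Init, Ack, Hold, Wait}; fixed.
Sat(EF ~send) = {Init, Ack, Hold, Wait}
A[start U EF ~send]: least fixpoint, start Z0 = Sat(EF ~send) = {Init, Ack, Hold, Wait}, add states in Sat(start) with every successor in Z. Already a fixed point.
Sat(A[start U EF ~send]) = {Init, Ack, Hold, Wait}
|Sat(A[start U EF ~send])| = |{Init, Ack, Hold, Wait}| = 4.

4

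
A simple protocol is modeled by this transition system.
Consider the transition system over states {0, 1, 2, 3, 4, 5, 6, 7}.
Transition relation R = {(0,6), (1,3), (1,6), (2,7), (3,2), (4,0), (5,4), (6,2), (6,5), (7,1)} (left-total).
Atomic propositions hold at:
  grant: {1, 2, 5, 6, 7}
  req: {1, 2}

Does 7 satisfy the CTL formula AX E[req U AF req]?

Yes

AF req: least fixpoint, start Z0 = {1, 2}, add states with every successor in Z. Z1 = {1, 2, 3, 7}; fixed.
Sat(AF req) = {1, 2, 3, 7}
E[req U AF req]: least fixpoint, start Z0 = Sat(AF req) = {1, 2, 3, 7}, add states in Sat(req) with some successor in Z. Already a fixed point.
Sat(E[req U AF req]) = {1, 2, 3, 7}
Sat(AX E[req U AF req]) = {s : every successor in {1, 2, 3, 7}} = {2, 3, 7}
7 ∈ Sat(AX E[req U AF req]) = {2, 3, 7}, so the formula holds at 7.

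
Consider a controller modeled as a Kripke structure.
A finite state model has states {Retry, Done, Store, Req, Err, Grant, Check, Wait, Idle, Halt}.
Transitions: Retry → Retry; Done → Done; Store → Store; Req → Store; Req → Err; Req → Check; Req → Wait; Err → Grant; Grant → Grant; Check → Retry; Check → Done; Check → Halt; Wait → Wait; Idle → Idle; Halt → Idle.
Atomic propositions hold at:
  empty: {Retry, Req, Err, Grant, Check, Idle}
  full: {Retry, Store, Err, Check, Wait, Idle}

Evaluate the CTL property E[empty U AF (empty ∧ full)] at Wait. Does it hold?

Sat(empty ∧ full) = {Retry, Err, Check, Idle}
AF (empty ∧ full): least fixpoint, start Z0 = {Retry, Err, Check, Idle}, add states with every successor in Z. Z1 = {Retry, Err, Check, Idle, Halt}; fixed.
Sat(AF (empty ∧ full)) = {Retry, Err, Check, Idle, Halt}
E[empty U AF (empty ∧ full)]: least fixpoint, start Z0 = Sat(AF (empty ∧ full)) = {Retry, Err, Check, Idle, Halt}, add states in Sat(empty) with some successor in Z. Z1 = {Retry, Req, Err, Check, Idle, Halt}; fixed.
Sat(E[empty U AF (empty ∧ full)]) = {Retry, Req, Err, Check, Idle, Halt}
Wait ∉ Sat(E[empty U AF (empty ∧ full)]) = {Retry, Req, Err, Check, Idle, Halt}, so the formula does not hold at Wait.

No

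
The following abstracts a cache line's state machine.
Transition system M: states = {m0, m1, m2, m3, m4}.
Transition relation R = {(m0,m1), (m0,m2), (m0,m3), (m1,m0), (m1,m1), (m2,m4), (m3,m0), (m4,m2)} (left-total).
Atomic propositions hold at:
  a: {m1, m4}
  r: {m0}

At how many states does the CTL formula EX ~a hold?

4

Sat(~a) = {m0, m2, m3}
Sat(EX ~a) = {s : some successor in {m0, m2, m3}} = {m0, m1, m3, m4}
|Sat(EX ~a)| = |{m0, m1, m3, m4}| = 4.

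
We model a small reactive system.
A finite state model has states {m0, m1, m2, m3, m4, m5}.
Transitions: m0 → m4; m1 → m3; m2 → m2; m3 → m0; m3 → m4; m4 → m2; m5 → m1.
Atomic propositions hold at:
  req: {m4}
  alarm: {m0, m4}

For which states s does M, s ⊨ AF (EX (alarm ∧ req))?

{m0, m1, m3, m5}

Sat(alarm ∧ req) = {m4}
Sat(EX (alarm ∧ req)) = {s : some successor in {m4}} = {m0, m3}
AF (EX (alarm ∧ req)): least fixpoint, start Z0 = {m0, m3}, add states with every successor in Z. Z1 = {m0, m1, m3}; Z2 = {m0, m1, m3, m5}; fixed.
Sat(AF (EX (alarm ∧ req))) = {m0, m1, m3, m5}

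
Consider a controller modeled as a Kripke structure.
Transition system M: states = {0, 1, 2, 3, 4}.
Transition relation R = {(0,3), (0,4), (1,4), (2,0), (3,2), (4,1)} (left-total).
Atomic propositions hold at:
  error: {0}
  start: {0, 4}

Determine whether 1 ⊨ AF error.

No

AF error: least fixpoint, start Z0 = {0}, add states with every successor in Z. Z1 = {0, 2}; Z2 = {0, 2, 3}; fixed.
Sat(AF error) = {0, 2, 3}
1 ∉ Sat(AF error) = {0, 2, 3}, so the formula does not hold at 1.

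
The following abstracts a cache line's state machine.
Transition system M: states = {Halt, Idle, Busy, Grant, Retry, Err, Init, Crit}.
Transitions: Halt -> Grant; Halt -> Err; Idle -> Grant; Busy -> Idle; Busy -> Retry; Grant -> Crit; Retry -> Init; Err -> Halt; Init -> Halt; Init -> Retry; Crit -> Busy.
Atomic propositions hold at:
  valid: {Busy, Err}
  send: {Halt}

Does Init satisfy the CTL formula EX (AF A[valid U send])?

A[valid U send]: least fixpoint, start Z0 = Sat(send) = {Halt}, add states in Sat(valid) with every successor in Z. Z1 = {Halt, Err}; fixed.
Sat(A[valid U send]) = {Halt, Err}
AF A[valid U send]: least fixpoint, start Z0 = {Halt, Err}, add states with every successor in Z. Already a fixed point.
Sat(AF A[valid U send]) = {Halt, Err}
Sat(EX (AF A[valid U send])) = {s : some successor in {Halt, Err}} = {Halt, Err, Init}
Init ∈ Sat(EX (AF A[valid U send])) = {Halt, Err, Init}, so the formula holds at Init.

Yes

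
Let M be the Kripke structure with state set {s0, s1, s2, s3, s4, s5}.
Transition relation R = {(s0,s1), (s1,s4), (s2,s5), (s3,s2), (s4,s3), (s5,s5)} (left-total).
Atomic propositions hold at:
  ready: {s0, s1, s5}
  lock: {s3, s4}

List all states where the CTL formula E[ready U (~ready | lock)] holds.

{s0, s1, s2, s3, s4}

Sat(~ready) = {s2, s3, s4}
Sat(~ready | lock) = {s2, s3, s4}
E[ready U (~ready | lock)]: least fixpoint, start Z0 = Sat((~ready | lock)) = {s2, s3, s4}, add states in Sat(ready) with some successor in Z. Z1 = {s1, s2, s3, s4}; Z2 = {s0, s1, s2, s3, s4}; fixed.
Sat(E[ready U (~ready | lock)]) = {s0, s1, s2, s3, s4}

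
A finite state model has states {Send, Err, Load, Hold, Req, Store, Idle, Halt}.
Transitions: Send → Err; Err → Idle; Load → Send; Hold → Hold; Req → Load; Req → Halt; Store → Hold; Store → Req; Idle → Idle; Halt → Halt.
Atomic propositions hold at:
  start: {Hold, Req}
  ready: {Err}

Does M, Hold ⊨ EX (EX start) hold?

Sat(EX start) = {s : some successor in {Hold, Req}} = {Hold, Store}
Sat(EX (EX start)) = {s : some successor in {Hold, Store}} = {Hold, Store}
Hold ∈ Sat(EX (EX start)) = {Hold, Store}, so the formula holds at Hold.

Yes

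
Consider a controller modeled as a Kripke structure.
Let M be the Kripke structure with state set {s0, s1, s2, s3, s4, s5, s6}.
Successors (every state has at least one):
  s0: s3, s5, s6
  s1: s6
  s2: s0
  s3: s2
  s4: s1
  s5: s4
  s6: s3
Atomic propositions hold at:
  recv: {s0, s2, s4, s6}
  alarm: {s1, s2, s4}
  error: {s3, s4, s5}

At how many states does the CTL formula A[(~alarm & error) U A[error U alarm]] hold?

5

Sat(~alarm) = {s0, s3, s5, s6}
Sat(~alarm & error) = {s3, s5}
A[error U alarm]: least fixpoint, start Z0 = Sat(alarm) = {s1, s2, s4}, add states in Sat(error) with every successor in Z. Z1 = {s1, s2, s3, s4, s5}; fixed.
Sat(A[error U alarm]) = {s1, s2, s3, s4, s5}
A[(~alarm & error) U A[error U alarm]]: least fixpoint, start Z0 = Sat(A[error U alarm]) = {s1, s2, s3, s4, s5}, add states in Sat(~alarm & error) with every successor in Z. Already a fixed point.
Sat(A[(~alarm & error) U A[error U alarm]]) = {s1, s2, s3, s4, s5}
|Sat(A[(~alarm & error) U A[error U alarm]])| = |{s1, s2, s3, s4, s5}| = 5.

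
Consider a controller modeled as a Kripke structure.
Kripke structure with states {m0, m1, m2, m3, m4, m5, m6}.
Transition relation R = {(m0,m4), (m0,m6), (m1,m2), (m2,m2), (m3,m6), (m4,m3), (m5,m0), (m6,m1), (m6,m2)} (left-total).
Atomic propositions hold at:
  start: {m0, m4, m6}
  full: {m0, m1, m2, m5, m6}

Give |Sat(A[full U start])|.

4

A[full U start]: least fixpoint, start Z0 = Sat(start) = {m0, m4, m6}, add states in Sat(full) with every successor in Z. Z1 = {m0, m4, m5, m6}; fixed.
Sat(A[full U start]) = {m0, m4, m5, m6}
|Sat(A[full U start])| = |{m0, m4, m5, m6}| = 4.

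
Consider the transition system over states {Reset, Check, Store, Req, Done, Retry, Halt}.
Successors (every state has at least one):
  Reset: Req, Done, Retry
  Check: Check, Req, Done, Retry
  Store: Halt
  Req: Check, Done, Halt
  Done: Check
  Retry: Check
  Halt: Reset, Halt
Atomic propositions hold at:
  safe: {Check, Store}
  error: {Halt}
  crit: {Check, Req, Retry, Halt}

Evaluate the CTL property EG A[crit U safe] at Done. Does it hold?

A[crit U safe]: least fixpoint, start Z0 = Sat(safe) = {Check, Store}, add states in Sat(crit) with every successor in Z. Z1 = {Check, Store, Retry}; fixed.
Sat(A[crit U safe]) = {Check, Store, Retry}
EG A[crit U safe]: greatest fixpoint, start Z0 = {Check, Store, Retry}, keep only states in Sat with some successor in Z. Z1 = {Check, Retry}; fixed.
Sat(EG A[crit U safe]) = {Check, Retry}
Done ∉ Sat(EG A[crit U safe]) = {Check, Retry}, so the formula does not hold at Done.

No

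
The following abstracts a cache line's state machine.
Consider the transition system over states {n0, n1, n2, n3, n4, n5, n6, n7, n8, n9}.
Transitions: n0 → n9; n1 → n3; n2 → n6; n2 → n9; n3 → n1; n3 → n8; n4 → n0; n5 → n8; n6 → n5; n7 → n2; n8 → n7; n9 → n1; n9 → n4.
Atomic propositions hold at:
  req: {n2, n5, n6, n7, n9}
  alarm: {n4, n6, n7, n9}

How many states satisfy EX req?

Sat(EX req) = {s : some successor in {n2, n5, n6, n7, n9}} = {n0, n2, n6, n7, n8}
|Sat(EX req)| = |{n0, n2, n6, n7, n8}| = 5.

5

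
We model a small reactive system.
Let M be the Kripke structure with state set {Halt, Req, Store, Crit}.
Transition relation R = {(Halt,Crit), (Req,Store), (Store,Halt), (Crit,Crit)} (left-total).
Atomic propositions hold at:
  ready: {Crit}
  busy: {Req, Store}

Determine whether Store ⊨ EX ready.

Sat(EX ready) = {s : some successor in {Crit}} = {Halt, Crit}
Store ∉ Sat(EX ready) = {Halt, Crit}, so the formula does not hold at Store.

No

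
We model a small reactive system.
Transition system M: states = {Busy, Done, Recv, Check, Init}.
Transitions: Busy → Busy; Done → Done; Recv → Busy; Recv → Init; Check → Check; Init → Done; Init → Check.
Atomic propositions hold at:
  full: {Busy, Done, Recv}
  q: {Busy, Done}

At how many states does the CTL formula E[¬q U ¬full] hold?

Sat(¬q) = {Recv, Check, Init}
Sat(¬full) = {Check, Init}
E[¬q U ¬full]: least fixpoint, start Z0 = Sat(¬full) = {Check, Init}, add states in Sat(¬q) with some successor in Z. Z1 = {Recv, Check, Init}; fixed.
Sat(E[¬q U ¬full]) = {Recv, Check, Init}
|Sat(E[¬q U ¬full])| = |{Recv, Check, Init}| = 3.

3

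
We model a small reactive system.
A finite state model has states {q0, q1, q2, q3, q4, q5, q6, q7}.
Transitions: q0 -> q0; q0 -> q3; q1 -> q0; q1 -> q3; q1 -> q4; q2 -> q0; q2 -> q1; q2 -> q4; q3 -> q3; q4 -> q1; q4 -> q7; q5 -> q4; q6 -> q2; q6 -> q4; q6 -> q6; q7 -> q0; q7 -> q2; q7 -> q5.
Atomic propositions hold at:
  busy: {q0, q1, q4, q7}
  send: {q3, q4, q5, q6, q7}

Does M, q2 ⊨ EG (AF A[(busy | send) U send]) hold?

Sat(busy | send) = {q0, q1, q3, q4, q5, q6, q7}
A[(busy | send) U send]: least fixpoint, start Z0 = Sat(send) = {q3, q4, q5, q6, q7}, add states in Sat(busy | send) with every successor in Z. Already a fixed point.
Sat(A[(busy | send) U send]) = {q3, q4, q5, q6, q7}
AF A[(busy | send) U send]: least fixpoint, start Z0 = {q3, q4, q5, q6, q7}, add states with every successor in Z. Already a fixed point.
Sat(AF A[(busy | send) U send]) = {q3, q4, q5, q6, q7}
EG (AF A[(busy | send) U send]): greatest fixpoint, start Z0 = {q3, q4, q5, q6, q7}, keep only states in Sat with some successor in Z. Already a fixed point.
Sat(EG (AF A[(busy | send) U send])) = {q3, q4, q5, q6, q7}
q2 ∉ Sat(EG (AF A[(busy | send) U send])) = {q3, q4, q5, q6, q7}, so the formula does not hold at q2.

No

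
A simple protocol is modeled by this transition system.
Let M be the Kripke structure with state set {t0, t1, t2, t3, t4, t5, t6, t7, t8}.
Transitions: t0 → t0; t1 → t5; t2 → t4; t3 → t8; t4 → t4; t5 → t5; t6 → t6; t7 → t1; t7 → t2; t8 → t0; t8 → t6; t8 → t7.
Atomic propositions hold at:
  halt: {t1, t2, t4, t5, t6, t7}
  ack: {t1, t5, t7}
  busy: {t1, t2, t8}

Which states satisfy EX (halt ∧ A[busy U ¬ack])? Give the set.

{t2, t4, t6, t7, t8}

Sat(¬ack) = {t0, t2, t3, t4, t6, t8}
A[busy U ¬ack]: least fixpoint, start Z0 = Sat(¬ack) = {t0, t2, t3, t4, t6, t8}, add states in Sat(busy) with every successor in Z. Already a fixed point.
Sat(A[busy U ¬ack]) = {t0, t2, t3, t4, t6, t8}
Sat(halt ∧ A[busy U ¬ack]) = {t2, t4, t6}
Sat(EX (halt ∧ A[busy U ¬ack])) = {s : some successor in {t2, t4, t6}} = {t2, t4, t6, t7, t8}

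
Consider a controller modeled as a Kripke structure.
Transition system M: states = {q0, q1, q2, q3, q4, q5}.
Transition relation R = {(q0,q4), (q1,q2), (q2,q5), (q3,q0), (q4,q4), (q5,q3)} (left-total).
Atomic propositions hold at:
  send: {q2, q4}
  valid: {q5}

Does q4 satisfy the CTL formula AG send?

AG send: greatest fixpoint, start Z0 = {q2, q4}, keep only states in Sat with every successor in Z. Z1 = {q4}; fixed.
Sat(AG send) = {q4}
q4 ∈ Sat(AG send) = {q4}, so the formula holds at q4.

Yes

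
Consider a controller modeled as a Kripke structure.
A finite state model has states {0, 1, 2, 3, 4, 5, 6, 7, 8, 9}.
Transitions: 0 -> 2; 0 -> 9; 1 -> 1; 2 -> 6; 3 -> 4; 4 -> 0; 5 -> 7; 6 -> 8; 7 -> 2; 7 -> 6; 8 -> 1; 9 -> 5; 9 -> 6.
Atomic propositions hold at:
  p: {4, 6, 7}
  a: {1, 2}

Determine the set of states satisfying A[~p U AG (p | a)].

Sat(~p) = {0, 1, 2, 3, 5, 8, 9}
Sat(p | a) = {1, 2, 4, 6, 7}
AG (p | a): greatest fixpoint, start Z0 = {1, 2, 4, 6, 7}, keep only states in Sat with every successor in Z. Z1 = {1, 2, 7}; Z2 = {1}; fixed.
Sat(AG (p | a)) = {1}
A[~p U AG (p | a)]: least fixpoint, start Z0 = Sat(AG (p | a)) = {1}, add states in Sat(~p) with every successor in Z. Z1 = {1, 8}; fixed.
Sat(A[~p U AG (p | a)]) = {1, 8}

{1, 8}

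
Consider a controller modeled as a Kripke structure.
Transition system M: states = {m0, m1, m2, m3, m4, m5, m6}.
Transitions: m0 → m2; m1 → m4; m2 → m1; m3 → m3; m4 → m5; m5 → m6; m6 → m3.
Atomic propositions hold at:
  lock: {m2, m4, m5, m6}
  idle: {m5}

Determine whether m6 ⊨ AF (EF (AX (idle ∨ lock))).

Sat(idle ∨ lock) = {m2, m4, m5, m6}
Sat(AX (idle ∨ lock)) = {s : every successor in {m2, m4, m5, m6}} = {m0, m1, m4, m5}
EF (AX (idle ∨ lock)): least fixpoint, start Z0 = {m0, m1, m4, m5}, add states with some successor in Z. Z1 = {m0, m1, m2, m4, m5}; fixed.
Sat(EF (AX (idle ∨ lock))) = {m0, m1, m2, m4, m5}
AF (EF (AX (idle ∨ lock))): least fixpoint, start Z0 = {m0, m1, m2, m4, m5}, add states with every successor in Z. Already a fixed point.
Sat(AF (EF (AX (idle ∨ lock)))) = {m0, m1, m2, m4, m5}
m6 ∉ Sat(AF (EF (AX (idle ∨ lock)))) = {m0, m1, m2, m4, m5}, so the formula does not hold at m6.

No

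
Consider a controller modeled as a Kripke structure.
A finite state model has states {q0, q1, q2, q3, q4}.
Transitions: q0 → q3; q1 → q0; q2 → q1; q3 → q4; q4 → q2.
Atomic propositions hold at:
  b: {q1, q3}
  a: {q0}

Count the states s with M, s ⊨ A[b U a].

2

A[b U a]: least fixpoint, start Z0 = Sat(a) = {q0}, add states in Sat(b) with every successor in Z. Z1 = {q0, q1}; fixed.
Sat(A[b U a]) = {q0, q1}
|Sat(A[b U a])| = |{q0, q1}| = 2.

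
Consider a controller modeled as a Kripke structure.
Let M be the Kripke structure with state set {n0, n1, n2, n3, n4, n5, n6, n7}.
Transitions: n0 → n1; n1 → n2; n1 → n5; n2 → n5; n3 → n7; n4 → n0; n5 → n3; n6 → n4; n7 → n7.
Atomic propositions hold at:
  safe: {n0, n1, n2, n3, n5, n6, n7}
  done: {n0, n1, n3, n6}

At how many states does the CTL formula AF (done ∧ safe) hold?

7

Sat(done ∧ safe) = {n0, n1, n3, n6}
AF (done ∧ safe): least fixpoint, start Z0 = {n0, n1, n3, n6}, add states with every successor in Z. Z1 = {n0, n1, n3, n4, n5, n6}; Z2 = {n0, n1, n2, n3, n4, n5, n6}; fixed.
Sat(AF (done ∧ safe)) = {n0, n1, n2, n3, n4, n5, n6}
|Sat(AF (done ∧ safe))| = |{n0, n1, n2, n3, n4, n5, n6}| = 7.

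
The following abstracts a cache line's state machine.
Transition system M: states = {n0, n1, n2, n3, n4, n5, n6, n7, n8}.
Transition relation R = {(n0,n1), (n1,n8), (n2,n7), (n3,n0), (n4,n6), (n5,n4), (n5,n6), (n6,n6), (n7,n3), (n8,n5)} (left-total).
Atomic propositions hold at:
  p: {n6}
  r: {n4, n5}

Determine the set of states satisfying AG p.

{n6}

AG p: greatest fixpoint, start Z0 = {n6}, keep only states in Sat with every successor in Z. Already a fixed point.
Sat(AG p) = {n6}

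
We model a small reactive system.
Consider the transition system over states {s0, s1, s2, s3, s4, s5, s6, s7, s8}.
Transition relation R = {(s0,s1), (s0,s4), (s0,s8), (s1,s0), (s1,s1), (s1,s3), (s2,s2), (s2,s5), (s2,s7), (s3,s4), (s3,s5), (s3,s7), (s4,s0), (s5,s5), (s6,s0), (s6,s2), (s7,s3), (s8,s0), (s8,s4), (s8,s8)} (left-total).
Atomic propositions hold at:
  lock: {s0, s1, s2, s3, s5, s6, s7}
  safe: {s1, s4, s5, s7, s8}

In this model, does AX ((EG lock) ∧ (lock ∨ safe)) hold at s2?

EG lock: greatest fixpoint, start Z0 = {s0, s1, s2, s3, s5, s6, s7}, keep only states in Sat with some successor in Z. Already a fixed point.
Sat(EG lock) = {s0, s1, s2, s3, s5, s6, s7}
Sat(lock ∨ safe) = {s0, s1, s2, s3, s4, s5, s6, s7, s8}
Sat((EG lock) ∧ (lock ∨ safe)) = {s0, s1, s2, s3, s5, s6, s7}
Sat(AX ((EG lock) ∧ (lock ∨ safe))) = {s : every successor in {s0, s1, s2, s3, s5, s6, s7}} = {s1, s2, s4, s5, s6, s7}
s2 ∈ Sat(AX ((EG lock) ∧ (lock ∨ safe))) = {s1, s2, s4, s5, s6, s7}, so the formula holds at s2.

Yes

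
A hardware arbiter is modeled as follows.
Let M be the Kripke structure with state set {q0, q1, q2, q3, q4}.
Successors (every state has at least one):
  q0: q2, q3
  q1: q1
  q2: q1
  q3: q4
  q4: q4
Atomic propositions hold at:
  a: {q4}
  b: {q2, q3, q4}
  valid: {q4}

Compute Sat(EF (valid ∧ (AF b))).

{q0, q3, q4}

AF b: least fixpoint, start Z0 = {q2, q3, q4}, add states with every successor in Z. Z1 = {q0, q2, q3, q4}; fixed.
Sat(AF b) = {q0, q2, q3, q4}
Sat(valid ∧ (AF b)) = {q4}
EF (valid ∧ (AF b)): least fixpoint, start Z0 = {q4}, add states with some successor in Z. Z1 = {q3, q4}; Z2 = {q0, q3, q4}; fixed.
Sat(EF (valid ∧ (AF b))) = {q0, q3, q4}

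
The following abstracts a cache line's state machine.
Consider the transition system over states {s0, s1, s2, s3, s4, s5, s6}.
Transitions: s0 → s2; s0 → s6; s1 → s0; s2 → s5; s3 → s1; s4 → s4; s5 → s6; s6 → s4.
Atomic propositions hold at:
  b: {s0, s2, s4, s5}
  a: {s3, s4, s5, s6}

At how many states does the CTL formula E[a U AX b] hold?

Sat(AX b) = {s : every successor in {s0, s2, s4, s5}} = {s1, s2, s4, s6}
E[a U AX b]: least fixpoint, start Z0 = Sat(AX b) = {s1, s2, s4, s6}, add states in Sat(a) with some successor in Z. Z1 = {s1, s2, s3, s4, s5, s6}; fixed.
Sat(E[a U AX b]) = {s1, s2, s3, s4, s5, s6}
|Sat(E[a U AX b])| = |{s1, s2, s3, s4, s5, s6}| = 6.

6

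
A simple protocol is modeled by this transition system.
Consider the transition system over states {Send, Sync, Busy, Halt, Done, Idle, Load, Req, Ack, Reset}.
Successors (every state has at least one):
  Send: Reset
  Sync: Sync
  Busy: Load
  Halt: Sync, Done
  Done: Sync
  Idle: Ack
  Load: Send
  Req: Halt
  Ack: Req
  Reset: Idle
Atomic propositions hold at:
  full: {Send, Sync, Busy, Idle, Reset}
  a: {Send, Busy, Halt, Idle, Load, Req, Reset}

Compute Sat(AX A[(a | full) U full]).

{Send, Sync, Busy, Done, Load, Reset}

Sat(a | full) = {Send, Sync, Busy, Halt, Idle, Load, Req, Reset}
A[(a | full) U full]: least fixpoint, start Z0 = Sat(full) = {Send, Sync, Busy, Idle, Reset}, add states in Sat(a | full) with every successor in Z. Z1 = {Send, Sync, Busy, Idle, Load, Reset}; fixed.
Sat(A[(a | full) U full]) = {Send, Sync, Busy, Idle, Load, Reset}
Sat(AX A[(a | full) U full]) = {s : every successor in {Send, Sync, Busy, Idle, Load, Reset}} = {Send, Sync, Busy, Done, Load, Reset}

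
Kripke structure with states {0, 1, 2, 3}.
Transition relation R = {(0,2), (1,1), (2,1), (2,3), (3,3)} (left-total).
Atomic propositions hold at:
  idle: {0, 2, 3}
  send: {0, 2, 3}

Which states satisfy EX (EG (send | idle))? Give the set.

Sat(send | idle) = {0, 2, 3}
EG (send | idle): greatest fixpoint, start Z0 = {0, 2, 3}, keep only states in Sat with some successor in Z. Already a fixed point.
Sat(EG (send | idle)) = {0, 2, 3}
Sat(EX (EG (send | idle))) = {s : some successor in {0, 2, 3}} = {0, 2, 3}

{0, 2, 3}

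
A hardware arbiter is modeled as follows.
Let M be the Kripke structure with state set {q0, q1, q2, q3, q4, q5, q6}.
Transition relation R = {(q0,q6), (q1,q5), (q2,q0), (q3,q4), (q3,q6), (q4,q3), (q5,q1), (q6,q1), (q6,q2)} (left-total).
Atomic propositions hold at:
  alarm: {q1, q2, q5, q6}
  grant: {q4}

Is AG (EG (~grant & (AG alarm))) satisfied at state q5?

Sat(~grant) = {q0, q1, q2, q3, q5, q6}
AG alarm: greatest fixpoint, start Z0 = {q1, q2, q5, q6}, keep only states in Sat with every successor in Z. Z1 = {q1, q5, q6}; Z2 = {q1, q5}; fixed.
Sat(AG alarm) = {q1, q5}
Sat(~grant & (AG alarm)) = {q1, q5}
EG (~grant & (AG alarm)): greatest fixpoint, start Z0 = {q1, q5}, keep only states in Sat with some successor in Z. Already a fixed point.
Sat(EG (~grant & (AG alarm))) = {q1, q5}
AG (EG (~grant & (AG alarm))): greatest fixpoint, start Z0 = {q1, q5}, keep only states in Sat with every successor in Z. Already a fixed point.
Sat(AG (EG (~grant & (AG alarm)))) = {q1, q5}
q5 ∈ Sat(AG (EG (~grant & (AG alarm)))) = {q1, q5}, so the formula holds at q5.

Yes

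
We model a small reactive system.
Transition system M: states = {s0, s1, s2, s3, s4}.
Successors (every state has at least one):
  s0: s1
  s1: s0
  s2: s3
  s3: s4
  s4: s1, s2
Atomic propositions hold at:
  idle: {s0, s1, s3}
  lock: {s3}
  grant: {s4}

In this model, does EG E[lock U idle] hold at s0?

Yes

E[lock U idle]: least fixpoint, start Z0 = Sat(idle) = {s0, s1, s3}, add states in Sat(lock) with some successor in Z. Already a fixed point.
Sat(E[lock U idle]) = {s0, s1, s3}
EG E[lock U idle]: greatest fixpoint, start Z0 = {s0, s1, s3}, keep only states in Sat with some successor in Z. Z1 = {s0, s1}; fixed.
Sat(EG E[lock U idle]) = {s0, s1}
s0 ∈ Sat(EG E[lock U idle]) = {s0, s1}, so the formula holds at s0.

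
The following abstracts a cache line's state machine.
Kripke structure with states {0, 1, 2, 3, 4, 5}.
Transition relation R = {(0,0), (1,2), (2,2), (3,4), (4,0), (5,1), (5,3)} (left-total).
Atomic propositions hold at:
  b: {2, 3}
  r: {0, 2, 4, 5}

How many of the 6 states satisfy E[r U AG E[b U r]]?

5

E[b U r]: least fixpoint, start Z0 = Sat(r) = {0, 2, 4, 5}, add states in Sat(b) with some successor in Z. Z1 = {0, 2, 3, 4, 5}; fixed.
Sat(E[b U r]) = {0, 2, 3, 4, 5}
AG E[b U r]: greatest fixpoint, start Z0 = {0, 2, 3, 4, 5}, keep only states in Sat with every successor in Z. Z1 = {0, 2, 3, 4}; fixed.
Sat(AG E[b U r]) = {0, 2, 3, 4}
E[r U AG E[b U r]]: least fixpoint, start Z0 = Sat(AG E[b U r]) = {0, 2, 3, 4}, add states in Sat(r) with some successor in Z. Z1 = {0, 2, 3, 4, 5}; fixed.
Sat(E[r U AG E[b U r]]) = {0, 2, 3, 4, 5}
|Sat(E[r U AG E[b U r]])| = |{0, 2, 3, 4, 5}| = 5.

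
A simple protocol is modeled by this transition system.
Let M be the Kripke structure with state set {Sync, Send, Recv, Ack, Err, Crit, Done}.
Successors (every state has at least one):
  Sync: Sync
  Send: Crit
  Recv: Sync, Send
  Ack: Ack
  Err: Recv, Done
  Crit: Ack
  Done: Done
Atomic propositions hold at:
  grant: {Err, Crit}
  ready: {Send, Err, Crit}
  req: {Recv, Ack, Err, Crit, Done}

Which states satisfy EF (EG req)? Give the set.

{Send, Recv, Ack, Err, Crit, Done}

EG req: greatest fixpoint, start Z0 = {Recv, Ack, Err, Crit, Done}, keep only states in Sat with some successor in Z. Z1 = {Ack, Err, Crit, Done}; fixed.
Sat(EG req) = {Ack, Err, Crit, Done}
EF (EG req): least fixpoint, start Z0 = {Ack, Err, Crit, Done}, add states with some successor in Z. Z1 = {Send, Ack, Err, Crit, Done}; Z2 = {Send, Recv, Ack, Err, Crit, Done}; fixed.
Sat(EF (EG req)) = {Send, Recv, Ack, Err, Crit, Done}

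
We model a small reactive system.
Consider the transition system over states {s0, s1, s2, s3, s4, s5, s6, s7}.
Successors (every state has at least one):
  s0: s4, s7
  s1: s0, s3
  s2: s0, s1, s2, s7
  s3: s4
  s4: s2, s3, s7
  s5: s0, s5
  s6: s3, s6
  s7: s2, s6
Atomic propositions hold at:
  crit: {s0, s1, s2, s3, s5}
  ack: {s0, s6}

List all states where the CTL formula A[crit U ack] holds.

{s0, s6}

A[crit U ack]: least fixpoint, start Z0 = Sat(ack) = {s0, s6}, add states in Sat(crit) with every successor in Z. Already a fixed point.
Sat(A[crit U ack]) = {s0, s6}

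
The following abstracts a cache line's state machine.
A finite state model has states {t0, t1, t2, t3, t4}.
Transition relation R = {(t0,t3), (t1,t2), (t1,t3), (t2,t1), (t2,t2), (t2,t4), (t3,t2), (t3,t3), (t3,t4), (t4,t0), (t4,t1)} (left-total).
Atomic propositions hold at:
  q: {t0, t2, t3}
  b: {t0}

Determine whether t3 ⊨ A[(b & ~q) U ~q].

Sat(~q) = {t1, t4}
Sat(b & ~q) = ∅
A[(b & ~q) U ~q]: least fixpoint, start Z0 = Sat(~q) = {t1, t4}, add states in Sat(b & ~q) with every successor in Z. Already a fixed point.
Sat(A[(b & ~q) U ~q]) = {t1, t4}
t3 ∉ Sat(A[(b & ~q) U ~q]) = {t1, t4}, so the formula does not hold at t3.

No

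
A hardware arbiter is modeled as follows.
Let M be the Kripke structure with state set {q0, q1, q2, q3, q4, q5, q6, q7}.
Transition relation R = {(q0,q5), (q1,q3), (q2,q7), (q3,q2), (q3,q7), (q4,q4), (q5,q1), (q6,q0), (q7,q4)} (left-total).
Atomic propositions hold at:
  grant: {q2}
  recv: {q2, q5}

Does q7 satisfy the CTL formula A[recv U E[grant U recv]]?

No

E[grant U recv]: least fixpoint, start Z0 = Sat(recv) = {q2, q5}, add states in Sat(grant) with some successor in Z. Already a fixed point.
Sat(E[grant U recv]) = {q2, q5}
A[recv U E[grant U recv]]: least fixpoint, start Z0 = Sat(E[grant U recv]) = {q2, q5}, add states in Sat(recv) with every successor in Z. Already a fixed point.
Sat(A[recv U E[grant U recv]]) = {q2, q5}
q7 ∉ Sat(A[recv U E[grant U recv]]) = {q2, q5}, so the formula does not hold at q7.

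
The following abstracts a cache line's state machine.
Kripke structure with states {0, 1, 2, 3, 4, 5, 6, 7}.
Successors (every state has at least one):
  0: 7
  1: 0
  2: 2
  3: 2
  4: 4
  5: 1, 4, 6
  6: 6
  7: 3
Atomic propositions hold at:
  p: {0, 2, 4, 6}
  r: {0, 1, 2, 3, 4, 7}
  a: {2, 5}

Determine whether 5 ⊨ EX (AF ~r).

Yes

Sat(~r) = {5, 6}
AF ~r: least fixpoint, start Z0 = {5, 6}, add states with every successor in Z. Already a fixed point.
Sat(AF ~r) = {5, 6}
Sat(EX (AF ~r)) = {s : some successor in {5, 6}} = {5, 6}
5 ∈ Sat(EX (AF ~r)) = {5, 6}, so the formula holds at 5.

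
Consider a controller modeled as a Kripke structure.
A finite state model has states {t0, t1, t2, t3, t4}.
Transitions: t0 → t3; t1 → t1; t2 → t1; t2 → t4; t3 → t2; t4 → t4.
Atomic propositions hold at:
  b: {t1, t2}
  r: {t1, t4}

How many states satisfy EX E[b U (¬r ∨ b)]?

4

Sat(¬r) = {t0, t2, t3}
Sat(¬r ∨ b) = {t0, t1, t2, t3}
E[b U (¬r ∨ b)]: least fixpoint, start Z0 = Sat((¬r ∨ b)) = {t0, t1, t2, t3}, add states in Sat(b) with some successor in Z. Already a fixed point.
Sat(E[b U (¬r ∨ b)]) = {t0, t1, t2, t3}
Sat(EX E[b U (¬r ∨ b)]) = {s : some successor in {t0, t1, t2, t3}} = {t0, t1, t2, t3}
|Sat(EX E[b U (¬r ∨ b)])| = |{t0, t1, t2, t3}| = 4.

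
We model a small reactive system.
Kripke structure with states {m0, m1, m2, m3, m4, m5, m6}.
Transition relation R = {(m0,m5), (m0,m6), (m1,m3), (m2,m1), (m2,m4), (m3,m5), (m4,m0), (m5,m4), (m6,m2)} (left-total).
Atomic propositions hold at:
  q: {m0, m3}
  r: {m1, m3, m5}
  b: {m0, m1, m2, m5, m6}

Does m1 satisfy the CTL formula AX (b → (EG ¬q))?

Sat(¬q) = {m1, m2, m4, m5, m6}
EG ¬q: greatest fixpoint, start Z0 = {m1, m2, m4, m5, m6}, keep only states in Sat with some successor in Z. Z1 = {m2, m5, m6}; Z2 = {m6}; Z3 = ∅; fixed.
Sat(EG ¬q) = ∅
Sat(b → (EG ¬q)) = {m3, m4}
Sat(AX (b → (EG ¬q))) = {s : every successor in {m3, m4}} = {m1, m5}
m1 ∈ Sat(AX (b → (EG ¬q))) = {m1, m5}, so the formula holds at m1.

Yes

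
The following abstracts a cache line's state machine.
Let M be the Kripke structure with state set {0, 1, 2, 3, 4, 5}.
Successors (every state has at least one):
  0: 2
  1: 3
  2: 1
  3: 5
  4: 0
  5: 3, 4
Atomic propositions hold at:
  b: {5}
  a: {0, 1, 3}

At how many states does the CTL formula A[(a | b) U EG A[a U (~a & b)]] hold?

Sat(a | b) = {0, 1, 3, 5}
Sat(~a) = {2, 4, 5}
Sat(~a & b) = {5}
A[a U (~a & b)]: least fixpoint, start Z0 = Sat((~a & b)) = {5}, add states in Sat(a) with every successor in Z. Z1 = {3, 5}; Z2 = {1, 3, 5}; fixed.
Sat(A[a U (~a & b)]) = {1, 3, 5}
EG A[a U (~a & b)]: greatest fixpoint, start Z0 = {1, 3, 5}, keep only states in Sat with some successor in Z. Already a fixed point.
Sat(EG A[a U (~a & b)]) = {1, 3, 5}
A[(a | b) U EG A[a U (~a & b)]]: least fixpoint, start Z0 = Sat(EG A[a U (~a & b)]) = {1, 3, 5}, add states in Sat(a | b) with every successor in Z. Already a fixed point.
Sat(A[(a | b) U EG A[a U (~a & b)]]) = {1, 3, 5}
|Sat(A[(a | b) U EG A[a U (~a & b)]])| = |{1, 3, 5}| = 3.

3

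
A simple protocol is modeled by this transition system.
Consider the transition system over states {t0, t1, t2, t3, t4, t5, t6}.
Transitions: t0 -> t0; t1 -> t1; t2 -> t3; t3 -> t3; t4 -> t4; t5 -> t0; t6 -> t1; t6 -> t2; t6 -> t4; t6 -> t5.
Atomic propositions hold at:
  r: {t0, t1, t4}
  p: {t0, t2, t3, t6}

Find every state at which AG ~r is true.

Sat(~r) = {t2, t3, t5, t6}
AG ~r: greatest fixpoint, start Z0 = {t2, t3, t5, t6}, keep only states in Sat with every successor in Z. Z1 = {t2, t3}; fixed.
Sat(AG ~r) = {t2, t3}

{t2, t3}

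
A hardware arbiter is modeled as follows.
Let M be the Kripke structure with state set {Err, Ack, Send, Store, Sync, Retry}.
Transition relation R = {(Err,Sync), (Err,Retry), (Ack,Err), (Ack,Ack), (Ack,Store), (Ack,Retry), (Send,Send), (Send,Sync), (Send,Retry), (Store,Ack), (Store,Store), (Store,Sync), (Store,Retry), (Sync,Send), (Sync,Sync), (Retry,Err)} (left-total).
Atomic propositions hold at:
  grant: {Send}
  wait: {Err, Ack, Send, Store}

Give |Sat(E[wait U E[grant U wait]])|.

E[grant U wait]: least fixpoint, start Z0 = Sat(wait) = {Err, Ack, Send, Store}, add states in Sat(grant) with some successor in Z. Already a fixed point.
Sat(E[grant U wait]) = {Err, Ack, Send, Store}
E[wait U E[grant U wait]]: least fixpoint, start Z0 = Sat(E[grant U wait]) = {Err, Ack, Send, Store}, add states in Sat(wait) with some successor in Z. Already a fixed point.
Sat(E[wait U E[grant U wait]]) = {Err, Ack, Send, Store}
|Sat(E[wait U E[grant U wait]])| = |{Err, Ack, Send, Store}| = 4.

4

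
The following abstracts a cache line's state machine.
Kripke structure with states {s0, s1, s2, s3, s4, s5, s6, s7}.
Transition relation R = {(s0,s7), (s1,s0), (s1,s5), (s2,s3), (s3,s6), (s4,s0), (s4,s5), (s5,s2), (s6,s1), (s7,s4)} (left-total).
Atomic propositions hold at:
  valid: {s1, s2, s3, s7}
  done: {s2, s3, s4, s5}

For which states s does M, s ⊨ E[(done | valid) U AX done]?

{s1, s2, s4, s5, s7}

Sat(done | valid) = {s1, s2, s3, s4, s5, s7}
Sat(AX done) = {s : every successor in {s2, s3, s4, s5}} = {s2, s5, s7}
E[(done | valid) U AX done]: least fixpoint, start Z0 = Sat(AX done) = {s2, s5, s7}, add states in Sat(done | valid) with some successor in Z. Z1 = {s1, s2, s4, s5, s7}; fixed.
Sat(E[(done | valid) U AX done]) = {s1, s2, s4, s5, s7}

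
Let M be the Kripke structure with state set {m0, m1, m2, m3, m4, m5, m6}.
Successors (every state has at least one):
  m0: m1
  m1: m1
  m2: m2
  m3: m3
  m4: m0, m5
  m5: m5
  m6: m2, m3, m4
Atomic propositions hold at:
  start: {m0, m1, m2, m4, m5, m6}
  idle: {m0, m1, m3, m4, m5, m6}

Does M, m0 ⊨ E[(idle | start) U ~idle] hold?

No

Sat(idle | start) = {m0, m1, m2, m3, m4, m5, m6}
Sat(~idle) = {m2}
E[(idle | start) U ~idle]: least fixpoint, start Z0 = Sat(~idle) = {m2}, add states in Sat(idle | start) with some successor in Z. Z1 = {m2, m6}; fixed.
Sat(E[(idle | start) U ~idle]) = {m2, m6}
m0 ∉ Sat(E[(idle | start) U ~idle]) = {m2, m6}, so the formula does not hold at m0.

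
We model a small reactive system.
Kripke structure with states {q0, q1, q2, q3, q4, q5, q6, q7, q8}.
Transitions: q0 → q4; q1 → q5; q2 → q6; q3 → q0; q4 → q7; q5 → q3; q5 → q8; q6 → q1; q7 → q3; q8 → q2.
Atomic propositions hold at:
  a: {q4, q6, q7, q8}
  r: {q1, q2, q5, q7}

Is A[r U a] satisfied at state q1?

A[r U a]: least fixpoint, start Z0 = Sat(a) = {q4, q6, q7, q8}, add states in Sat(r) with every successor in Z. Z1 = {q2, q4, q6, q7, q8}; fixed.
Sat(A[r U a]) = {q2, q4, q6, q7, q8}
q1 ∉ Sat(A[r U a]) = {q2, q4, q6, q7, q8}, so the formula does not hold at q1.

No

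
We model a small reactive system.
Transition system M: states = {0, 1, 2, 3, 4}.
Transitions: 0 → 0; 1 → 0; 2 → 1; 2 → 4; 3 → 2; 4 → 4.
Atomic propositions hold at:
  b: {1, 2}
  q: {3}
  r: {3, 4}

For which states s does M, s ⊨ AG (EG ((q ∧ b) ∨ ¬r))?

Sat(q ∧ b) = ∅
Sat(¬r) = {0, 1, 2}
Sat((q ∧ b) ∨ ¬r) = {0, 1, 2}
EG ((q ∧ b) ∨ ¬r): greatest fixpoint, start Z0 = {0, 1, 2}, keep only states in Sat with some successor in Z. Already a fixed point.
Sat(EG ((q ∧ b) ∨ ¬r)) = {0, 1, 2}
AG (EG ((q ∧ b) ∨ ¬r)): greatest fixpoint, start Z0 = {0, 1, 2}, keep only states in Sat with every successor in Z. Z1 = {0, 1}; fixed.
Sat(AG (EG ((q ∧ b) ∨ ¬r))) = {0, 1}

{0, 1}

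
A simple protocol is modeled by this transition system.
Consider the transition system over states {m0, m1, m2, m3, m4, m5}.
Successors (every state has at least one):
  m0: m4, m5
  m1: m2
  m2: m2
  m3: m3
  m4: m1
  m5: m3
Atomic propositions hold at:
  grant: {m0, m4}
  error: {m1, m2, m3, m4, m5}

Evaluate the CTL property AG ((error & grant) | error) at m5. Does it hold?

Sat(error & grant) = {m4}
Sat((error & grant) | error) = {m1, m2, m3, m4, m5}
AG ((error & grant) | error): greatest fixpoint, start Z0 = {m1, m2, m3, m4, m5}, keep only states in Sat with every successor in Z. Already a fixed point.
Sat(AG ((error & grant) | error)) = {m1, m2, m3, m4, m5}
m5 ∈ Sat(AG ((error & grant) | error)) = {m1, m2, m3, m4, m5}, so the formula holds at m5.

Yes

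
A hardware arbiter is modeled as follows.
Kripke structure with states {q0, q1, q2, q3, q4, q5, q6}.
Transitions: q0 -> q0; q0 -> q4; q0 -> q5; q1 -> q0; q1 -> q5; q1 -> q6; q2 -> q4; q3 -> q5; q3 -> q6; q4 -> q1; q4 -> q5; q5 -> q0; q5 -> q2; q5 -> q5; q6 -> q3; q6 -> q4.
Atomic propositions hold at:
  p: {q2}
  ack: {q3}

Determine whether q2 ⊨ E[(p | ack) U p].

Sat(p | ack) = {q2, q3}
E[(p | ack) U p]: least fixpoint, start Z0 = Sat(p) = {q2}, add states in Sat(p | ack) with some successor in Z. Already a fixed point.
Sat(E[(p | ack) U p]) = {q2}
q2 ∈ Sat(E[(p | ack) U p]) = {q2}, so the formula holds at q2.

Yes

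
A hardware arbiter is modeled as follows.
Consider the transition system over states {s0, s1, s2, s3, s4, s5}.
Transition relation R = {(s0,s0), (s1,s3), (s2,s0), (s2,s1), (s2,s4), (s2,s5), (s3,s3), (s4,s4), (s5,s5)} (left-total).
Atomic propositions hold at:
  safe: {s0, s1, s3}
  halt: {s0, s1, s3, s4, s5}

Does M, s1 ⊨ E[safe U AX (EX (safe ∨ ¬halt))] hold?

Sat(¬halt) = {s2}
Sat(safe ∨ ¬halt) = {s0, s1, s2, s3}
Sat(EX (safe ∨ ¬halt)) = {s : some successor in {s0, s1, s2, s3}} = {s0, s1, s2, s3}
Sat(AX (EX (safe ∨ ¬halt))) = {s : every successor in {s0, s1, s2, s3}} = {s0, s1, s3}
E[safe U AX (EX (safe ∨ ¬halt))]: least fixpoint, start Z0 = Sat(AX (EX (safe ∨ ¬halt))) = {s0, s1, s3}, add states in Sat(safe) with some successor in Z. Already a fixed point.
Sat(E[safe U AX (EX (safe ∨ ¬halt))]) = {s0, s1, s3}
s1 ∈ Sat(E[safe U AX (EX (safe ∨ ¬halt))]) = {s0, s1, s3}, so the formula holds at s1.

Yes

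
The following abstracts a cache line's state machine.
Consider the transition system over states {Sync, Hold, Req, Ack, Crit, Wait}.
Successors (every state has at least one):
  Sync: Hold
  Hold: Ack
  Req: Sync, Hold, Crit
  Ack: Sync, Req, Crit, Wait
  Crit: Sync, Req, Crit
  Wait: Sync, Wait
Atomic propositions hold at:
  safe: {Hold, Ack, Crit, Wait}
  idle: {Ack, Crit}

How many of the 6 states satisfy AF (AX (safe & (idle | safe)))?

Sat(idle | safe) = {Hold, Ack, Crit, Wait}
Sat(safe & (idle | safe)) = {Hold, Ack, Crit, Wait}
Sat(AX (safe & (idle | safe))) = {s : every successor in {Hold, Ack, Crit, Wait}} = {Sync, Hold}
AF (AX (safe & (idle | safe))): least fixpoint, start Z0 = {Sync, Hold}, add states with every successor in Z. Already a fixed point.
Sat(AF (AX (safe & (idle | safe)))) = {Sync, Hold}
|Sat(AF (AX (safe & (idle | safe))))| = |{Sync, Hold}| = 2.

2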